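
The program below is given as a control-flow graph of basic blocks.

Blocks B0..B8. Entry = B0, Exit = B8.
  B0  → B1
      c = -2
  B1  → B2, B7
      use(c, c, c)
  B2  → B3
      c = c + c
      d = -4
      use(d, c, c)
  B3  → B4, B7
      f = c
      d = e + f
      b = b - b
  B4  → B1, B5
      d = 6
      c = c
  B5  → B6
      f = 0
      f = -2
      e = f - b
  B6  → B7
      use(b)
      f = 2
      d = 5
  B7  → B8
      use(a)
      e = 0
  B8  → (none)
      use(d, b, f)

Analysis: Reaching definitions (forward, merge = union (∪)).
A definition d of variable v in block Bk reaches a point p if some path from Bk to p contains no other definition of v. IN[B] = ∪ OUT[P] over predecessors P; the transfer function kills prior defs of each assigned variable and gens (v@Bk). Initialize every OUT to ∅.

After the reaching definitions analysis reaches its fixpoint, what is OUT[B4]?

Fixpoint table:
  B0:   IN={}   OUT={c@B0}
  B1:   IN={b@B3, c@B0, c@B4, d@B4, f@B3}   OUT={b@B3, c@B0, c@B4, d@B4, f@B3}
  B2:   IN={b@B3, c@B0, c@B4, d@B4, f@B3}   OUT={b@B3, c@B2, d@B2, f@B3}
  B3:   IN={b@B3, c@B2, d@B2, f@B3}   OUT={b@B3, c@B2, d@B3, f@B3}
  B4:   IN={b@B3, c@B2, d@B3, f@B3}   OUT={b@B3, c@B4, d@B4, f@B3}
  B5:   IN={b@B3, c@B4, d@B4, f@B3}   OUT={b@B3, c@B4, d@B4, e@B5, f@B5}
  B6:   IN={b@B3, c@B4, d@B4, e@B5, f@B5}   OUT={b@B3, c@B4, d@B6, e@B5, f@B6}
  B7:   IN={b@B3, c@B0, c@B2, c@B4, d@B3, d@B4, d@B6, e@B5, f@B3, f@B6}   OUT={b@B3, c@B0, c@B2, c@B4, d@B3, d@B4, d@B6, e@B7, f@B3, f@B6}
  B8:   IN={b@B3, c@B0, c@B2, c@B4, d@B3, d@B4, d@B6, e@B7, f@B3, f@B6}   OUT={b@B3, c@B0, c@B2, c@B4, d@B3, d@B4, d@B6, e@B7, f@B3, f@B6}

Merge at B4: IN[B4] = OUT[B3] = {b@B3, c@B2, d@B3, f@B3}
Applying B4's transfer function to that IN value gives OUT[B4] (row B4 above).

Answer: {b@B3, c@B4, d@B4, f@B3}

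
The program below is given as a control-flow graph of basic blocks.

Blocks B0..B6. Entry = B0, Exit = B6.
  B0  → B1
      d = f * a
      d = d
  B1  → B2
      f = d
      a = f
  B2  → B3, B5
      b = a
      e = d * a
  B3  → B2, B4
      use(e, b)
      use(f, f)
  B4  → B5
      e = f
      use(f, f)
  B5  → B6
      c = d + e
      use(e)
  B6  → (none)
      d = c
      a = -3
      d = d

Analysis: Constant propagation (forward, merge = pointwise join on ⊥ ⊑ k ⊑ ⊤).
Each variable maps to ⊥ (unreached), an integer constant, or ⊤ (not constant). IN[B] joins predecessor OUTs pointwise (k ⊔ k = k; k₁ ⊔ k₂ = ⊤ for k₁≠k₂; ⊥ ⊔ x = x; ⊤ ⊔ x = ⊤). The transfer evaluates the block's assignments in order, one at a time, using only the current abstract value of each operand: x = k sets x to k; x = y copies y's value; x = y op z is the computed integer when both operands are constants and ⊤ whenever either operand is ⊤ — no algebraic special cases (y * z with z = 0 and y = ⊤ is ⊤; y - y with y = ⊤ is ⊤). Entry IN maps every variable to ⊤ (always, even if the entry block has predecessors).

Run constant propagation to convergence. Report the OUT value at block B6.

Fixpoint table:
  B0: | IN=(all ⊤) | OUT=(all ⊤)
  B1: | IN=(all ⊤) | OUT=(all ⊤)
  B2: | IN=(all ⊤) | OUT=(all ⊤)
  B3: | IN=(all ⊤) | OUT=(all ⊤)
  B4: | IN=(all ⊤) | OUT=(all ⊤)
  B5: | IN=(all ⊤) | OUT=(all ⊤)
  B6: | IN=(all ⊤) | OUT={a:-3; rest ⊤}

Merge at B6: IN[B6] = OUT[B5] = {a: ⊤, b: ⊤, c: ⊤, d: ⊤, e: ⊤, f: ⊤}
Applying B6's transfer function to that IN value gives OUT[B6] (row B6 above).

Answer: {a: -3, b: ⊤, c: ⊤, d: ⊤, e: ⊤, f: ⊤}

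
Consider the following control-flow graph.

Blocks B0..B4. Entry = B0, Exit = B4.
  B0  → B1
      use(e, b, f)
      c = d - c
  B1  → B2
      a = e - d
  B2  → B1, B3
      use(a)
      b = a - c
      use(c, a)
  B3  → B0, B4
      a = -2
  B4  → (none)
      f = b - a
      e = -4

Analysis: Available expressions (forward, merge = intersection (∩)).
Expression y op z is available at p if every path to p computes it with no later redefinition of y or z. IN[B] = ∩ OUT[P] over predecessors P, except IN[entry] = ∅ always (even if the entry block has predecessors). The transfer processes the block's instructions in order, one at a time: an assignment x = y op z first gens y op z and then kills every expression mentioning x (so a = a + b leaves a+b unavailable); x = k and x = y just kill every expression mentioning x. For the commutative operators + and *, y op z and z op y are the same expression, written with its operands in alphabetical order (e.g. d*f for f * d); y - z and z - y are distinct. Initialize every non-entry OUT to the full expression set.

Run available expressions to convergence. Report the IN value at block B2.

Answer: {e-d}

Working:
Fixpoint table:
  B0:   IN={}   OUT={}
  B1:   IN={}   OUT={e-d}
  B2:   IN={e-d}   OUT={a-c, e-d}
  B3:   IN={a-c, e-d}   OUT={e-d}
  B4:   IN={e-d}   OUT={b-a}

Merge at B2: IN[B2] = OUT[B1] = {e-d}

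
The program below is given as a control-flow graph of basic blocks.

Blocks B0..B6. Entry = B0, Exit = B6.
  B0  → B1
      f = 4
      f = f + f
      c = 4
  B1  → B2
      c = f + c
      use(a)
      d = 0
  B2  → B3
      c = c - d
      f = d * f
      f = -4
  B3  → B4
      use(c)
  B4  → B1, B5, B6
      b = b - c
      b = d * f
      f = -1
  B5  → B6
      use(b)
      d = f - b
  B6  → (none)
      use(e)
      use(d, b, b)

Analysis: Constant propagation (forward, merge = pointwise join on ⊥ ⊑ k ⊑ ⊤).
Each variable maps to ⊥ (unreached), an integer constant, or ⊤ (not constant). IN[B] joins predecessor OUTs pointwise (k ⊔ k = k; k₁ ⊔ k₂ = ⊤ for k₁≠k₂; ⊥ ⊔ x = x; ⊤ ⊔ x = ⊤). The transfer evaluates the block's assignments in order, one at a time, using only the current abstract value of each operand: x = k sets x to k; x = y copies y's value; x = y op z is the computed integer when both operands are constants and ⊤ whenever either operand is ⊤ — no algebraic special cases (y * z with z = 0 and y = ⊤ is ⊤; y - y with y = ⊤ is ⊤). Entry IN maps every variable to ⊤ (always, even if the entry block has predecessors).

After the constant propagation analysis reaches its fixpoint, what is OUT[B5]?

Converged values:
  B0:  IN=(all ⊤)  OUT={c:4, f:8; rest ⊤}
  B1:  IN=(all ⊤)  OUT={d:0; rest ⊤}
  B2:  IN={d:0; rest ⊤}  OUT={d:0, f:-4; rest ⊤}
  B3:  IN={d:0, f:-4; rest ⊤}  OUT={d:0, f:-4; rest ⊤}
  B4:  IN={d:0, f:-4; rest ⊤}  OUT={b:0, d:0, f:-1; rest ⊤}
  B5:  IN={b:0, d:0, f:-1; rest ⊤}  OUT={b:0, d:-1, f:-1; rest ⊤}
  B6:  IN={b:0, f:-1; rest ⊤}  OUT={b:0, f:-1; rest ⊤}

Merge at B5: IN[B5] = OUT[B4] = {a: ⊤, b: 0, c: ⊤, d: 0, e: ⊤, f: -1}
Applying B5's transfer function to that IN value gives OUT[B5] (row B5 above).

Answer: {a: ⊤, b: 0, c: ⊤, d: -1, e: ⊤, f: -1}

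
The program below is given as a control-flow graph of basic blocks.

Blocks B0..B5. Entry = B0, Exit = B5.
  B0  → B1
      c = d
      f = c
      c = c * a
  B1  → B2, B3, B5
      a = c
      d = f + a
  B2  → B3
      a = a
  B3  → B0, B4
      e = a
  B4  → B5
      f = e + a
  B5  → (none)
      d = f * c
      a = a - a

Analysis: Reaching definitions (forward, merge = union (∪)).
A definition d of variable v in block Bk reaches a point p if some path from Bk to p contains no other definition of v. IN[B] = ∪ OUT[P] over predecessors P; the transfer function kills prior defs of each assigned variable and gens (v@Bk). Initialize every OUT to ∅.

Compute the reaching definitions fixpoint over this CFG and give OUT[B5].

Converged values:
  B0:   IN={a@B1, a@B2, c@B0, d@B1, e@B3, f@B0}   OUT={a@B1, a@B2, c@B0, d@B1, e@B3, f@B0}
  B1:   IN={a@B1, a@B2, c@B0, d@B1, e@B3, f@B0}   OUT={a@B1, c@B0, d@B1, e@B3, f@B0}
  B2:   IN={a@B1, c@B0, d@B1, e@B3, f@B0}   OUT={a@B2, c@B0, d@B1, e@B3, f@B0}
  B3:   IN={a@B1, a@B2, c@B0, d@B1, e@B3, f@B0}   OUT={a@B1, a@B2, c@B0, d@B1, e@B3, f@B0}
  B4:   IN={a@B1, a@B2, c@B0, d@B1, e@B3, f@B0}   OUT={a@B1, a@B2, c@B0, d@B1, e@B3, f@B4}
  B5:   IN={a@B1, a@B2, c@B0, d@B1, e@B3, f@B0, f@B4}   OUT={a@B5, c@B0, d@B5, e@B3, f@B0, f@B4}

Merge at B5: IN[B5] = OUT[B1] ⊔ OUT[B4] = {a@B1, a@B2, c@B0, d@B1, e@B3, f@B0, f@B4}
Applying B5's transfer function to that IN value gives OUT[B5] (row B5 above).

Answer: {a@B5, c@B0, d@B5, e@B3, f@B0, f@B4}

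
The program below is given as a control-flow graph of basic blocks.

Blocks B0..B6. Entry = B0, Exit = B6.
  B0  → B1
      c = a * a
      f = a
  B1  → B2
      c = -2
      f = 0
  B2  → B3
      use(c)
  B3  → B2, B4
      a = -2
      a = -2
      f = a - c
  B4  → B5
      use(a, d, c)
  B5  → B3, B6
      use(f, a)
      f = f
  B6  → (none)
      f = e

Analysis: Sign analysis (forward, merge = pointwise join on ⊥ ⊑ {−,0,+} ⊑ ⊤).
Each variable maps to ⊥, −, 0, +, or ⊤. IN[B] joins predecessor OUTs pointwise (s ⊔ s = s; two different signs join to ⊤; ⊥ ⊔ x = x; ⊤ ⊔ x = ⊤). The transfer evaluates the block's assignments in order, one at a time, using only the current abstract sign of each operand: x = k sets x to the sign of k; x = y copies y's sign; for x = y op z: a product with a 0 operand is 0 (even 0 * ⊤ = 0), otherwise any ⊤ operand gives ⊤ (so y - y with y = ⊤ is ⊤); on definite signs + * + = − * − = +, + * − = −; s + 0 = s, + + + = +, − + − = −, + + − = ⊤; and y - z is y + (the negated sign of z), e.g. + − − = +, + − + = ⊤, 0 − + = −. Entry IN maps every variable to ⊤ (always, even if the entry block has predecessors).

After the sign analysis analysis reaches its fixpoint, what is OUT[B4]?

Answer: {a: -, b: ⊤, c: -, d: ⊤, e: ⊤, f: ⊤}

Trace:
Fixpoint table:
  B0: | IN=(all ⊤) | OUT=(all ⊤)
  B1: | IN=(all ⊤) | OUT={c:-, f:0; rest ⊤}
  B2: | IN={c:-; rest ⊤} | OUT={c:-; rest ⊤}
  B3: | IN={c:-; rest ⊤} | OUT={a:-, c:-; rest ⊤}
  B4: | IN={a:-, c:-; rest ⊤} | OUT={a:-, c:-; rest ⊤}
  B5: | IN={a:-, c:-; rest ⊤} | OUT={a:-, c:-; rest ⊤}
  B6: | IN={a:-, c:-; rest ⊤} | OUT={a:-, c:-; rest ⊤}

Merge at B4: IN[B4] = OUT[B3] = {a: -, b: ⊤, c: -, d: ⊤, e: ⊤, f: ⊤}
Applying B4's transfer function to that IN value gives OUT[B4] (row B4 above).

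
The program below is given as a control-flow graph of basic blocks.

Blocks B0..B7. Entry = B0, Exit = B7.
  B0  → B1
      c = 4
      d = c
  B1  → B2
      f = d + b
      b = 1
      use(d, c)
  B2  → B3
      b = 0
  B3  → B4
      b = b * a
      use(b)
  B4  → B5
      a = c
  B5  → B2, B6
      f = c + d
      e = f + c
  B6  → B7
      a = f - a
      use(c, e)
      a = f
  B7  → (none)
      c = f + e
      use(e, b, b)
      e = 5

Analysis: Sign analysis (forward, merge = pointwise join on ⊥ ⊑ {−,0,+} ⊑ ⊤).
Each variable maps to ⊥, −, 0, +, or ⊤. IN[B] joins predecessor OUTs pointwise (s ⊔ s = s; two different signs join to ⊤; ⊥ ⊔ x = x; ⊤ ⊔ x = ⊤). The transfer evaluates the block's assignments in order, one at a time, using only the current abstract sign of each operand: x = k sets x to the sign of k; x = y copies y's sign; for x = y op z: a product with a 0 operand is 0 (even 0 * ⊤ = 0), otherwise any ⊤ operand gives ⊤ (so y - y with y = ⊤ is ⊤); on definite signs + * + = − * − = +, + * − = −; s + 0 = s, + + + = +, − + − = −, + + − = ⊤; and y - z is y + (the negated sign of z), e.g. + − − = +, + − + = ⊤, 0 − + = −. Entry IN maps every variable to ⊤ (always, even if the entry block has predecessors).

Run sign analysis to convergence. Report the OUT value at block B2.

Fixpoint table:
  B0: | IN=(all ⊤) | OUT={c:+, d:+; rest ⊤}
  B1: | IN={c:+, d:+; rest ⊤} | OUT={b:+, c:+, d:+; rest ⊤}
  B2: | IN={c:+, d:+; rest ⊤} | OUT={b:0, c:+, d:+; rest ⊤}
  B3: | IN={b:0, c:+, d:+; rest ⊤} | OUT={b:0, c:+, d:+; rest ⊤}
  B4: | IN={b:0, c:+, d:+; rest ⊤} | OUT={a:+, b:0, c:+, d:+; rest ⊤}
  B5: | IN={a:+, b:0, c:+, d:+; rest ⊤} | OUT={a:+, b:0, c:+, d:+, e:+, f:+; rest ⊤}
  B6: | IN={a:+, b:0, c:+, d:+, e:+, f:+; rest ⊤} | OUT={a:+, b:0, c:+, d:+, e:+, f:+; rest ⊤}
  B7: | IN={a:+, b:0, c:+, d:+, e:+, f:+; rest ⊤} | OUT={a:+, b:0, c:+, d:+, e:+, f:+; rest ⊤}

Merge at B2: IN[B2] = OUT[B1] ⊔ OUT[B5] = {a: ⊤, b: ⊤, c: +, d: +, e: ⊤, f: ⊤}
Applying B2's transfer function to that IN value gives OUT[B2] (row B2 above).

Answer: {a: ⊤, b: 0, c: +, d: +, e: ⊤, f: ⊤}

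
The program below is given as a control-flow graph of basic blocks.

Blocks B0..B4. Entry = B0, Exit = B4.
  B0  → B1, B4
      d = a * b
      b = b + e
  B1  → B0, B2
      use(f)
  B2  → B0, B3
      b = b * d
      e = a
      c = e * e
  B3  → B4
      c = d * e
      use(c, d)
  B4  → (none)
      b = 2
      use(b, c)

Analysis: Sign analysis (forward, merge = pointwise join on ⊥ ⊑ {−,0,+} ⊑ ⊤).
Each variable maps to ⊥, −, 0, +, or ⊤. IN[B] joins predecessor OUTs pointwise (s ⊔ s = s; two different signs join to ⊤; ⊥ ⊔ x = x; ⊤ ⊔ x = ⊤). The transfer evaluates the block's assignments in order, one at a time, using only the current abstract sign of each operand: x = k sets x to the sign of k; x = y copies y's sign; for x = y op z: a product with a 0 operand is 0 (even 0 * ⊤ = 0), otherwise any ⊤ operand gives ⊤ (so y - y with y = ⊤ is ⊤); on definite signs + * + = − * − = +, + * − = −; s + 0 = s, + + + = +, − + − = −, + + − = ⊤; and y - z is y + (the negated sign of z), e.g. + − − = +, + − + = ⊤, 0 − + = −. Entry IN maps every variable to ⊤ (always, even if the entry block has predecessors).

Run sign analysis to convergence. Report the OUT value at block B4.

Per-block solution:
  B0:  IN=(all ⊤)  OUT=(all ⊤)
  B1:  IN=(all ⊤)  OUT=(all ⊤)
  B2:  IN=(all ⊤)  OUT=(all ⊤)
  B3:  IN=(all ⊤)  OUT=(all ⊤)
  B4:  IN=(all ⊤)  OUT={b:+; rest ⊤}

Merge at B4: IN[B4] = OUT[B0] ⊔ OUT[B3] = {a: ⊤, b: ⊤, c: ⊤, d: ⊤, e: ⊤, f: ⊤}
Applying B4's transfer function to that IN value gives OUT[B4] (row B4 above).

Answer: {a: ⊤, b: +, c: ⊤, d: ⊤, e: ⊤, f: ⊤}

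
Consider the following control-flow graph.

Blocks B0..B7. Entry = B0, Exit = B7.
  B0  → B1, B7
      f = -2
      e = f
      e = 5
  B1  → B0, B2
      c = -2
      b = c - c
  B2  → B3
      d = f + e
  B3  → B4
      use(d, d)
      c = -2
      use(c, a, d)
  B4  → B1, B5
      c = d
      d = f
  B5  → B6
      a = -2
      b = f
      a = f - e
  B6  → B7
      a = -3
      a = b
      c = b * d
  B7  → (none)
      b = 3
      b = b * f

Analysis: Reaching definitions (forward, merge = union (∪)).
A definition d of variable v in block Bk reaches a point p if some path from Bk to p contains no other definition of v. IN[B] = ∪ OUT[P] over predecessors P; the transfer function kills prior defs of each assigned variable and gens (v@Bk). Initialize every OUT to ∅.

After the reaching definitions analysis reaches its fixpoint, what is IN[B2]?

Answer: {b@B1, c@B1, d@B4, e@B0, f@B0}

Derivation:
Converged values:
  B0: | IN={b@B1, c@B1, d@B4, e@B0, f@B0} | OUT={b@B1, c@B1, d@B4, e@B0, f@B0}
  B1: | IN={b@B1, c@B1, c@B4, d@B4, e@B0, f@B0} | OUT={b@B1, c@B1, d@B4, e@B0, f@B0}
  B2: | IN={b@B1, c@B1, d@B4, e@B0, f@B0} | OUT={b@B1, c@B1, d@B2, e@B0, f@B0}
  B3: | IN={b@B1, c@B1, d@B2, e@B0, f@B0} | OUT={b@B1, c@B3, d@B2, e@B0, f@B0}
  B4: | IN={b@B1, c@B3, d@B2, e@B0, f@B0} | OUT={b@B1, c@B4, d@B4, e@B0, f@B0}
  B5: | IN={b@B1, c@B4, d@B4, e@B0, f@B0} | OUT={a@B5, b@B5, c@B4, d@B4, e@B0, f@B0}
  B6: | IN={a@B5, b@B5, c@B4, d@B4, e@B0, f@B0} | OUT={a@B6, b@B5, c@B6, d@B4, e@B0, f@B0}
  B7: | IN={a@B6, b@B1, b@B5, c@B1, c@B6, d@B4, e@B0, f@B0} | OUT={a@B6, b@B7, c@B1, c@B6, d@B4, e@B0, f@B0}

Merge at B2: IN[B2] = OUT[B1] = {b@B1, c@B1, d@B4, e@B0, f@B0}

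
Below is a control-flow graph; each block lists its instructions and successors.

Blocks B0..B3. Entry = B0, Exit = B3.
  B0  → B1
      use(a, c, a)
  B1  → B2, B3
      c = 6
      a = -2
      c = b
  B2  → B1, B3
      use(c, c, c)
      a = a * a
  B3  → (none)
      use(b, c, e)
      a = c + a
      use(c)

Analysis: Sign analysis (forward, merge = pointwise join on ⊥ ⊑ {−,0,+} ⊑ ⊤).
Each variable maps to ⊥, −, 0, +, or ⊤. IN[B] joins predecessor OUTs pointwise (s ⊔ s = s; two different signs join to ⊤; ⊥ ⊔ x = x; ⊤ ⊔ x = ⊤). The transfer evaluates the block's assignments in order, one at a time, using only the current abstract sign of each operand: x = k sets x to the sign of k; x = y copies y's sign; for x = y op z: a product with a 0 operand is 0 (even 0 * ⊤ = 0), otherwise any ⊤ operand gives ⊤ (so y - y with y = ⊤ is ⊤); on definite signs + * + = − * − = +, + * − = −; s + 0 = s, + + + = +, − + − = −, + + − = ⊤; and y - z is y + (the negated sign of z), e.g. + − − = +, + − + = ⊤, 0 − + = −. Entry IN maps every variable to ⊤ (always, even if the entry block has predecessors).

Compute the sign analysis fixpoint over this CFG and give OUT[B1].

Fixpoint table:
  B0:  IN=(all ⊤)  OUT=(all ⊤)
  B1:  IN=(all ⊤)  OUT={a:-; rest ⊤}
  B2:  IN={a:-; rest ⊤}  OUT={a:+; rest ⊤}
  B3:  IN=(all ⊤)  OUT=(all ⊤)

Merge at B1: IN[B1] = OUT[B0] ⊔ OUT[B2] = {a: ⊤, b: ⊤, c: ⊤, d: ⊤, e: ⊤, f: ⊤}
Applying B1's transfer function to that IN value gives OUT[B1] (row B1 above).

Answer: {a: -, b: ⊤, c: ⊤, d: ⊤, e: ⊤, f: ⊤}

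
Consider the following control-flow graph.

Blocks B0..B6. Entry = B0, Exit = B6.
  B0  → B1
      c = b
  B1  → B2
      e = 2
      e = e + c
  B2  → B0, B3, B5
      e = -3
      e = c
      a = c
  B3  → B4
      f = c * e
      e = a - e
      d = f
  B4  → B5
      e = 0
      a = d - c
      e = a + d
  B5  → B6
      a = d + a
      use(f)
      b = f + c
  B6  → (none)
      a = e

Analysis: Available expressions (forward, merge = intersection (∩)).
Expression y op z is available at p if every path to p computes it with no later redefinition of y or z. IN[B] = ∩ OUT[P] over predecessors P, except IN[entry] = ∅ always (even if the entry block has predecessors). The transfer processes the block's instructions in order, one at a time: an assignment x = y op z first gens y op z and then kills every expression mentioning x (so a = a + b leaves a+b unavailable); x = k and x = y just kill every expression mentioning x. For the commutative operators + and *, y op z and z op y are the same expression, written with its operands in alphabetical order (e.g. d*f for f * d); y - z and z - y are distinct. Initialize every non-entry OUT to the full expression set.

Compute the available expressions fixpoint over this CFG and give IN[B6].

Fixpoint table:
  B0: | IN={} | OUT={}
  B1: | IN={} | OUT={}
  B2: | IN={} | OUT={}
  B3: | IN={} | OUT={}
  B4: | IN={} | OUT={a+d, d-c}
  B5: | IN={} | OUT={c+f}
  B6: | IN={c+f} | OUT={c+f}

Merge at B6: IN[B6] = OUT[B5] = {c+f}

Answer: {c+f}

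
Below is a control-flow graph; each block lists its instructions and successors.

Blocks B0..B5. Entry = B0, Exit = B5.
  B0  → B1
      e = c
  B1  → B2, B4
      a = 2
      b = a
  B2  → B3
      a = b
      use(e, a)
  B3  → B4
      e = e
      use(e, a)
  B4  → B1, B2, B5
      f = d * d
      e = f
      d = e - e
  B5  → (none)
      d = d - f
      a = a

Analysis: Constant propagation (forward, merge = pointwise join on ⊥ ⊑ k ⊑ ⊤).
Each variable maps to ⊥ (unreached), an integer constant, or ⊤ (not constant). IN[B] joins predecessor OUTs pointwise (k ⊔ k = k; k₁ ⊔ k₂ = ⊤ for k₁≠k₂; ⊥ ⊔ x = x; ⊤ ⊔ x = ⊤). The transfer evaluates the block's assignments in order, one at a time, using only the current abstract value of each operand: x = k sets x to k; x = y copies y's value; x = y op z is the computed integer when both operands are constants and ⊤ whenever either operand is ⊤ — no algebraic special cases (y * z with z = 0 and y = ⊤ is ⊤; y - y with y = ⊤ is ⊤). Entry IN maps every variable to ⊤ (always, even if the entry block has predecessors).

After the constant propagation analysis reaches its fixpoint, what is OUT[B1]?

Answer: {a: 2, b: 2, c: ⊤, d: ⊤, e: ⊤, f: ⊤}

Derivation:
Fixpoint table:
  B0:  IN=(all ⊤)  OUT=(all ⊤)
  B1:  IN=(all ⊤)  OUT={a:2, b:2; rest ⊤}
  B2:  IN={a:2, b:2; rest ⊤}  OUT={a:2, b:2; rest ⊤}
  B3:  IN={a:2, b:2; rest ⊤}  OUT={a:2, b:2; rest ⊤}
  B4:  IN={a:2, b:2; rest ⊤}  OUT={a:2, b:2; rest ⊤}
  B5:  IN={a:2, b:2; rest ⊤}  OUT={a:2, b:2; rest ⊤}

Merge at B1: IN[B1] = OUT[B0] ⊔ OUT[B4] = {a: ⊤, b: ⊤, c: ⊤, d: ⊤, e: ⊤, f: ⊤}
Applying B1's transfer function to that IN value gives OUT[B1] (row B1 above).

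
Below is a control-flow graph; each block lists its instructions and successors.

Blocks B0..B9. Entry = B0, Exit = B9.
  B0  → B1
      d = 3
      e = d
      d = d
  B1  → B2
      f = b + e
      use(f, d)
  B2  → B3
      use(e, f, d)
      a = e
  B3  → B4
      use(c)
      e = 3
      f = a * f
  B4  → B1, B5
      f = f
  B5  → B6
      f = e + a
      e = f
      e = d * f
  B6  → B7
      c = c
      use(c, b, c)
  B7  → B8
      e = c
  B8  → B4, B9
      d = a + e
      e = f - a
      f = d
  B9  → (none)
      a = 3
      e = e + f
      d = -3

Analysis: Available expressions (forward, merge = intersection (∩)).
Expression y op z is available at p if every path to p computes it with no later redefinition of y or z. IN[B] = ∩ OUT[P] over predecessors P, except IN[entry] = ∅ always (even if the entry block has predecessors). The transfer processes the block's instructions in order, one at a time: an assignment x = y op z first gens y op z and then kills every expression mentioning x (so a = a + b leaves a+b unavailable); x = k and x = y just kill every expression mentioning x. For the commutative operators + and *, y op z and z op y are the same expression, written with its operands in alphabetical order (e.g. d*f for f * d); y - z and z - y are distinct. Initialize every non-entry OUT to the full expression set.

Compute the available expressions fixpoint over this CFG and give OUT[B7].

Answer: {d*f}

Working:
Fixpoint table:
  B0:   IN={}   OUT={}
  B1:   IN={}   OUT={b+e}
  B2:   IN={b+e}   OUT={b+e}
  B3:   IN={b+e}   OUT={}
  B4:   IN={}   OUT={}
  B5:   IN={}   OUT={d*f}
  B6:   IN={d*f}   OUT={d*f}
  B7:   IN={d*f}   OUT={d*f}
  B8:   IN={d*f}   OUT={}
  B9:   IN={}   OUT={}

Merge at B7: IN[B7] = OUT[B6] = {d*f}
Applying B7's transfer function to that IN value gives OUT[B7] (row B7 above).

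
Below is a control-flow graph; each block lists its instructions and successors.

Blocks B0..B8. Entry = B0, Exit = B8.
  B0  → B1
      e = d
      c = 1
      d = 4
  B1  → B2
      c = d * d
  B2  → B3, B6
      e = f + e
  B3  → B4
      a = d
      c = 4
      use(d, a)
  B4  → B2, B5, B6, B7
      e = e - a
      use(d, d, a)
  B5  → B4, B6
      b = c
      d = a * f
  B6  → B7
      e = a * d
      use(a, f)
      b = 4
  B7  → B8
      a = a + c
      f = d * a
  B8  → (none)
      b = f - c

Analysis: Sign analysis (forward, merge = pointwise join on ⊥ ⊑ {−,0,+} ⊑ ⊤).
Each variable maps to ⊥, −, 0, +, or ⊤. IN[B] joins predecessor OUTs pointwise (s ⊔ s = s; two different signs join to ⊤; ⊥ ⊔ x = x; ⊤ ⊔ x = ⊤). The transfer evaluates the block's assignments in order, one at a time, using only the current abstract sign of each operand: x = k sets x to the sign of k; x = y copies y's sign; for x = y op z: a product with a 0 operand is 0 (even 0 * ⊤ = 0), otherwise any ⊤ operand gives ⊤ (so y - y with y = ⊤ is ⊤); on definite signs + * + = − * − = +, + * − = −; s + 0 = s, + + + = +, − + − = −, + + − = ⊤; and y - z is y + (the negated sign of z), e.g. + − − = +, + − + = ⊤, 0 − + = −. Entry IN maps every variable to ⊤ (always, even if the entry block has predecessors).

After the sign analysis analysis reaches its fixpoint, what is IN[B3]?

Per-block solution:
  B0: | IN=(all ⊤) | OUT={c:+, d:+; rest ⊤}
  B1: | IN={c:+, d:+; rest ⊤} | OUT={c:+, d:+; rest ⊤}
  B2: | IN={c:+; rest ⊤} | OUT={c:+; rest ⊤}
  B3: | IN={c:+; rest ⊤} | OUT={c:+; rest ⊤}
  B4: | IN={c:+; rest ⊤} | OUT={c:+; rest ⊤}
  B5: | IN={c:+; rest ⊤} | OUT={b:+, c:+; rest ⊤}
  B6: | IN={c:+; rest ⊤} | OUT={b:+, c:+; rest ⊤}
  B7: | IN={c:+; rest ⊤} | OUT={c:+; rest ⊤}
  B8: | IN={c:+; rest ⊤} | OUT={c:+; rest ⊤}

Merge at B3: IN[B3] = OUT[B2] = {a: ⊤, b: ⊤, c: +, d: ⊤, e: ⊤, f: ⊤}

Answer: {a: ⊤, b: ⊤, c: +, d: ⊤, e: ⊤, f: ⊤}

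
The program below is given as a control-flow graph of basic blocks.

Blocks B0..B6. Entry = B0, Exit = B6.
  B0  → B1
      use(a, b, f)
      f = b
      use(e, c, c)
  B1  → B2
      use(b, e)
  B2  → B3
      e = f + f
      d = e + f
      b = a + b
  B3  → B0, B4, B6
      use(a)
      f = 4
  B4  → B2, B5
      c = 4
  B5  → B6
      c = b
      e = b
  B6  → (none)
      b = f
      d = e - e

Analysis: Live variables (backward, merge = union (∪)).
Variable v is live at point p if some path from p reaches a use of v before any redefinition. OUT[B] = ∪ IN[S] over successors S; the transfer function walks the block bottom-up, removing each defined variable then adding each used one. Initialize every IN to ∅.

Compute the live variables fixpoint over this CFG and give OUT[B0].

Fixpoint table:
  B0: | IN={a, b, c, e, f} | OUT={a, b, c, e, f}
  B1: | IN={a, b, c, e, f} | OUT={a, b, c, f}
  B2: | IN={a, b, c, f} | OUT={a, b, c, e}
  B3: | IN={a, b, c, e} | OUT={a, b, c, e, f}
  B4: | IN={a, b, f} | OUT={a, b, c, f}
  B5: | IN={b, f} | OUT={e, f}
  B6: | IN={e, f} | OUT={}

Merge at B0: OUT[B0] = IN[B1] = {a, b, c, e, f}

Answer: {a, b, c, e, f}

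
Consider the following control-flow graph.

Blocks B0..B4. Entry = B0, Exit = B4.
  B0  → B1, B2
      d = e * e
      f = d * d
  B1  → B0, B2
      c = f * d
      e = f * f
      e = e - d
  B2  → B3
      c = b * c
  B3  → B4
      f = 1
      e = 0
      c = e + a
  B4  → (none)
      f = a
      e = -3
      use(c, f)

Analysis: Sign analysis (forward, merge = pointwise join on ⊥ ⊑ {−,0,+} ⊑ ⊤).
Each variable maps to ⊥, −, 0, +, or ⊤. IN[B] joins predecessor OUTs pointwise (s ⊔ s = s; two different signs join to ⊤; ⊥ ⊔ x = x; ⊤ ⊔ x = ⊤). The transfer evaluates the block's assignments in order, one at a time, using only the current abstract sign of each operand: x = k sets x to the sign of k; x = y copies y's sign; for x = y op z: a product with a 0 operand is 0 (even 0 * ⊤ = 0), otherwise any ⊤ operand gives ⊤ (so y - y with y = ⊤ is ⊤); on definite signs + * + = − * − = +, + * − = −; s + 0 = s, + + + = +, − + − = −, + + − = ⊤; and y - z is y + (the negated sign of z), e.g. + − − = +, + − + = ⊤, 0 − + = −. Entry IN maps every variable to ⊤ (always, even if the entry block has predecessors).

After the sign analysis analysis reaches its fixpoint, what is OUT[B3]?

Answer: {a: ⊤, b: ⊤, c: ⊤, d: ⊤, e: 0, f: +}

Trace:
Per-block solution:
  B0:  IN=(all ⊤)  OUT=(all ⊤)
  B1:  IN=(all ⊤)  OUT=(all ⊤)
  B2:  IN=(all ⊤)  OUT=(all ⊤)
  B3:  IN=(all ⊤)  OUT={e:0, f:+; rest ⊤}
  B4:  IN={e:0, f:+; rest ⊤}  OUT={e:-; rest ⊤}

Merge at B3: IN[B3] = OUT[B2] = {a: ⊤, b: ⊤, c: ⊤, d: ⊤, e: ⊤, f: ⊤}
Applying B3's transfer function to that IN value gives OUT[B3] (row B3 above).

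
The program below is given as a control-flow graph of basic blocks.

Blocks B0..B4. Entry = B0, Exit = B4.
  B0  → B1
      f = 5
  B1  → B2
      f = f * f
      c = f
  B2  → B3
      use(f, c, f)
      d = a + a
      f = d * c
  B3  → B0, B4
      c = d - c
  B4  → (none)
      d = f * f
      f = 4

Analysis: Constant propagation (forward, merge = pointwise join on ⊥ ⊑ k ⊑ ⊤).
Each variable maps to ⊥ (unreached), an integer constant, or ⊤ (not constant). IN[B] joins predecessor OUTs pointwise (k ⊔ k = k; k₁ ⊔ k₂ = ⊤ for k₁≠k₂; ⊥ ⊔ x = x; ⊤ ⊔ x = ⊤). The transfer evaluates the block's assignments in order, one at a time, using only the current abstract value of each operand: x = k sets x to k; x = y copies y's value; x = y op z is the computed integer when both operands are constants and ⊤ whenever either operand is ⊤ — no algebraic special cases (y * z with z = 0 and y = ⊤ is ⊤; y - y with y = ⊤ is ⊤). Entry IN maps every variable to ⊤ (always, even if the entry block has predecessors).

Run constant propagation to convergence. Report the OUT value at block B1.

Fixpoint table:
  B0:  IN=(all ⊤)  OUT={f:5; rest ⊤}
  B1:  IN={f:5; rest ⊤}  OUT={c:25, f:25; rest ⊤}
  B2:  IN={c:25, f:25; rest ⊤}  OUT={c:25; rest ⊤}
  B3:  IN={c:25; rest ⊤}  OUT=(all ⊤)
  B4:  IN=(all ⊤)  OUT={f:4; rest ⊤}

Merge at B1: IN[B1] = OUT[B0] = {a: ⊤, b: ⊤, c: ⊤, d: ⊤, e: ⊤, f: 5}
Applying B1's transfer function to that IN value gives OUT[B1] (row B1 above).

Answer: {a: ⊤, b: ⊤, c: 25, d: ⊤, e: ⊤, f: 25}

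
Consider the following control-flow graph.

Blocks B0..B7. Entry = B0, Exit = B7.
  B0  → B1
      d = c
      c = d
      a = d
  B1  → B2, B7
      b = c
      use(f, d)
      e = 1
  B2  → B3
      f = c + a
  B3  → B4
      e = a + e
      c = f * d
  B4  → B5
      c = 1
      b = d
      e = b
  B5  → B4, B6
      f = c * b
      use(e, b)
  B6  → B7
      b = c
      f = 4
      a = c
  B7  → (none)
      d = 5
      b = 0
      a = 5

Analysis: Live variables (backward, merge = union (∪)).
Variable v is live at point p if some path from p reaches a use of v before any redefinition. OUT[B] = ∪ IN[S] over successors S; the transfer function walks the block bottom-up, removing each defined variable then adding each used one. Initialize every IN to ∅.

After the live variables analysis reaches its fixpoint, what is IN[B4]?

Answer: {d}

Trace:
Per-block solution:
  B0:   IN={c, f}   OUT={a, c, d, f}
  B1:   IN={a, c, d, f}   OUT={a, c, d, e}
  B2:   IN={a, c, d, e}   OUT={a, d, e, f}
  B3:   IN={a, d, e, f}   OUT={d}
  B4:   IN={d}   OUT={b, c, d, e}
  B5:   IN={b, c, d, e}   OUT={c, d}
  B6:   IN={c}   OUT={}
  B7:   IN={}   OUT={}

Merge at B4: OUT[B4] = IN[B5] = {b, c, d, e}
Applying B4's transfer function to that OUT value gives IN[B4] (row B4 above).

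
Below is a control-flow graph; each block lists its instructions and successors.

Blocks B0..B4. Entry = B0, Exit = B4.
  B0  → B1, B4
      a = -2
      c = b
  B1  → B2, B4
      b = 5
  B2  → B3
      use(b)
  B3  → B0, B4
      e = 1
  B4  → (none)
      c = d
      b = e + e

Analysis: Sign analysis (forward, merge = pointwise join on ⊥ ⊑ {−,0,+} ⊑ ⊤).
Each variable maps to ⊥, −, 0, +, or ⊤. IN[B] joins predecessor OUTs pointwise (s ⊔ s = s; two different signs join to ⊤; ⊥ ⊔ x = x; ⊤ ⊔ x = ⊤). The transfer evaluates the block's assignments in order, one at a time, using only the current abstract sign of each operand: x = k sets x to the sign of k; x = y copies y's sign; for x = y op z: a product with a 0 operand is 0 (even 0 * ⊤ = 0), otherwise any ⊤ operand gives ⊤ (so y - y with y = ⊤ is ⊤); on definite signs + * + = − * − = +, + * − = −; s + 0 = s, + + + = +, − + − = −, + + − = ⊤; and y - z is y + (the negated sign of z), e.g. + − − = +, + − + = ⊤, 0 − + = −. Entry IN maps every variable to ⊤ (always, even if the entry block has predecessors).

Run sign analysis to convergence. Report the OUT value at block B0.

Answer: {a: -, b: ⊤, c: ⊤, d: ⊤, e: ⊤, f: ⊤}

Working:
Per-block solution:
  B0: | IN=(all ⊤) | OUT={a:-; rest ⊤}
  B1: | IN={a:-; rest ⊤} | OUT={a:-, b:+; rest ⊤}
  B2: | IN={a:-, b:+; rest ⊤} | OUT={a:-, b:+; rest ⊤}
  B3: | IN={a:-, b:+; rest ⊤} | OUT={a:-, b:+, e:+; rest ⊤}
  B4: | IN={a:-; rest ⊤} | OUT={a:-; rest ⊤}

Merge at B0 (entry node, so the boundary value (all ⊤) is joined with the incoming edge(s)): IN[B0] = (all ⊤) ⊔ OUT[B3] = {a: ⊤, b: ⊤, c: ⊤, d: ⊤, e: ⊤, f: ⊤}
Applying B0's transfer function to that IN value gives OUT[B0] (row B0 above).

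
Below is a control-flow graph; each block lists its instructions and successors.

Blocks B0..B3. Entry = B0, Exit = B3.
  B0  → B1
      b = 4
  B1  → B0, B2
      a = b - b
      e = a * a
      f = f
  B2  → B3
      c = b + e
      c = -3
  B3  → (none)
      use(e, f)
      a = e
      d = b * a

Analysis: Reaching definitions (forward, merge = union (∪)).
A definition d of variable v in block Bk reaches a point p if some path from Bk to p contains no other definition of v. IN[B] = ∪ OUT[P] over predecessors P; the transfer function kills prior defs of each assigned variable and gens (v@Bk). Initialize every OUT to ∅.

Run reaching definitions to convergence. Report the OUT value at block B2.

Converged values:
  B0:  IN={a@B1, b@B0, e@B1, f@B1}  OUT={a@B1, b@B0, e@B1, f@B1}
  B1:  IN={a@B1, b@B0, e@B1, f@B1}  OUT={a@B1, b@B0, e@B1, f@B1}
  B2:  IN={a@B1, b@B0, e@B1, f@B1}  OUT={a@B1, b@B0, c@B2, e@B1, f@B1}
  B3:  IN={a@B1, b@B0, c@B2, e@B1, f@B1}  OUT={a@B3, b@B0, c@B2, d@B3, e@B1, f@B1}

Merge at B2: IN[B2] = OUT[B1] = {a@B1, b@B0, e@B1, f@B1}
Applying B2's transfer function to that IN value gives OUT[B2] (row B2 above).

Answer: {a@B1, b@B0, c@B2, e@B1, f@B1}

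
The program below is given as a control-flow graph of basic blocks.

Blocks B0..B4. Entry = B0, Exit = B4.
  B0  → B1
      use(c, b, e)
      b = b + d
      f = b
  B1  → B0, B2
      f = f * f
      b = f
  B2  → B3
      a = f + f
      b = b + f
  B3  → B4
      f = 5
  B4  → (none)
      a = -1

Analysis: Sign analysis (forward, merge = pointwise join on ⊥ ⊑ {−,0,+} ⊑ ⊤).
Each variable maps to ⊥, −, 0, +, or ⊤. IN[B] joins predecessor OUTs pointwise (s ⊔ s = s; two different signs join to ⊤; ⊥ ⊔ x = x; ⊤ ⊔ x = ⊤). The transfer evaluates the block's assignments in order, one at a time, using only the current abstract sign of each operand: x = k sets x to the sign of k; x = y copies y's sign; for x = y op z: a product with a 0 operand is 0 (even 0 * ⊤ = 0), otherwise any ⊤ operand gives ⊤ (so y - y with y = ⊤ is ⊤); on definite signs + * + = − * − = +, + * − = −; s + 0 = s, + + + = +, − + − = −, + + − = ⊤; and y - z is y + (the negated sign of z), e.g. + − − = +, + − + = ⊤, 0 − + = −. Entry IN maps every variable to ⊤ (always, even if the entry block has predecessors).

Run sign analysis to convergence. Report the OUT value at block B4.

Answer: {a: -, b: ⊤, c: ⊤, d: ⊤, e: ⊤, f: +}

Derivation:
Fixpoint table:
  B0: | IN=(all ⊤) | OUT=(all ⊤)
  B1: | IN=(all ⊤) | OUT=(all ⊤)
  B2: | IN=(all ⊤) | OUT=(all ⊤)
  B3: | IN=(all ⊤) | OUT={f:+; rest ⊤}
  B4: | IN={f:+; rest ⊤} | OUT={a:-, f:+; rest ⊤}

Merge at B4: IN[B4] = OUT[B3] = {a: ⊤, b: ⊤, c: ⊤, d: ⊤, e: ⊤, f: +}
Applying B4's transfer function to that IN value gives OUT[B4] (row B4 above).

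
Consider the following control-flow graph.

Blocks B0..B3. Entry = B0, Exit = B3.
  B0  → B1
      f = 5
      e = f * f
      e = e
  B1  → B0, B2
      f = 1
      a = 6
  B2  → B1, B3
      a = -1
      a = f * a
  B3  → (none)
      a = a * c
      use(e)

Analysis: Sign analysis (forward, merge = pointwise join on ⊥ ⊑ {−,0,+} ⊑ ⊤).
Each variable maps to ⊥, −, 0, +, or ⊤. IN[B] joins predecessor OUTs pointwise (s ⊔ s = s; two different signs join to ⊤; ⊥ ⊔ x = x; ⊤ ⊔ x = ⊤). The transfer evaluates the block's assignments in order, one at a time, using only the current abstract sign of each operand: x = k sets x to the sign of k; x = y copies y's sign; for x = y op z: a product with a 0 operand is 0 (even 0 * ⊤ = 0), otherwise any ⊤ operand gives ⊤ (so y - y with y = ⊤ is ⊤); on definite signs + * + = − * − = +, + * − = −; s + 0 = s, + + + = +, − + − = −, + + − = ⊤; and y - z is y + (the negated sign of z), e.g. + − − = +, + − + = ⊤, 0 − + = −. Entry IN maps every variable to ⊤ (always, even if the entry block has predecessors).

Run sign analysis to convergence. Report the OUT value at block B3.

Converged values:
  B0:   IN=(all ⊤)   OUT={e:+, f:+; rest ⊤}
  B1:   IN={e:+, f:+; rest ⊤}   OUT={a:+, e:+, f:+; rest ⊤}
  B2:   IN={a:+, e:+, f:+; rest ⊤}   OUT={a:-, e:+, f:+; rest ⊤}
  B3:   IN={a:-, e:+, f:+; rest ⊤}   OUT={e:+, f:+; rest ⊤}

Merge at B3: IN[B3] = OUT[B2] = {a: -, b: ⊤, c: ⊤, d: ⊤, e: +, f: +}
Applying B3's transfer function to that IN value gives OUT[B3] (row B3 above).

Answer: {a: ⊤, b: ⊤, c: ⊤, d: ⊤, e: +, f: +}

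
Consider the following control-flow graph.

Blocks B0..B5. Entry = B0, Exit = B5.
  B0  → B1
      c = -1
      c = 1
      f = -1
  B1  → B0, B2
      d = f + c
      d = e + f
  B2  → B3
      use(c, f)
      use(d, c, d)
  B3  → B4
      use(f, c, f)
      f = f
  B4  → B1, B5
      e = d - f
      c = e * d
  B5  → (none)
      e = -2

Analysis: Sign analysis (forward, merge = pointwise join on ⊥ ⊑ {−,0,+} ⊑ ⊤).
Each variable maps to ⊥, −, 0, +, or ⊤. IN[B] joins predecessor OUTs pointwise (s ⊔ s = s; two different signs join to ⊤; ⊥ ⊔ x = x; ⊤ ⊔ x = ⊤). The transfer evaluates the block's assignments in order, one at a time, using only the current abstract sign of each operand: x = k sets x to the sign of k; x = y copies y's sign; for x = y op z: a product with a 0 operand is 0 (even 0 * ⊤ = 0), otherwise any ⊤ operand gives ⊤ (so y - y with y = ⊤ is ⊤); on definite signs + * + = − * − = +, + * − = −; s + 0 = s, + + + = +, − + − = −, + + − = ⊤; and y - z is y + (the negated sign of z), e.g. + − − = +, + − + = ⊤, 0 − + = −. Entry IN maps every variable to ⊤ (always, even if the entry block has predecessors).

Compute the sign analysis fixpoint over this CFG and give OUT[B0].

Fixpoint table:
  B0: | IN=(all ⊤) | OUT={c:+, f:-; rest ⊤}
  B1: | IN={f:-; rest ⊤} | OUT={f:-; rest ⊤}
  B2: | IN={f:-; rest ⊤} | OUT={f:-; rest ⊤}
  B3: | IN={f:-; rest ⊤} | OUT={f:-; rest ⊤}
  B4: | IN={f:-; rest ⊤} | OUT={f:-; rest ⊤}
  B5: | IN={f:-; rest ⊤} | OUT={e:-, f:-; rest ⊤}

Merge at B0 (entry node, so the boundary value (all ⊤) is joined with the incoming edge(s)): IN[B0] = (all ⊤) ⊔ OUT[B1] = {a: ⊤, b: ⊤, c: ⊤, d: ⊤, e: ⊤, f: ⊤}
Applying B0's transfer function to that IN value gives OUT[B0] (row B0 above).

Answer: {a: ⊤, b: ⊤, c: +, d: ⊤, e: ⊤, f: -}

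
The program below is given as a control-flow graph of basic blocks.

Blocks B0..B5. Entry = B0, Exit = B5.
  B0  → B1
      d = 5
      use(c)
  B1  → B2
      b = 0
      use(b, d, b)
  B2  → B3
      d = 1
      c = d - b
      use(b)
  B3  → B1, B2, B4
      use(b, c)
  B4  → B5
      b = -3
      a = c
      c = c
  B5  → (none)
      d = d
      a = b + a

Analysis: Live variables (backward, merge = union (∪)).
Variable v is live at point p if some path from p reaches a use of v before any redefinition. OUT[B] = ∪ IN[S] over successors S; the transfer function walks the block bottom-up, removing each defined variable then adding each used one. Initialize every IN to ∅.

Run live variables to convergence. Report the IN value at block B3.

Per-block solution:
  B0:  IN={c}  OUT={d}
  B1:  IN={d}  OUT={b}
  B2:  IN={b}  OUT={b, c, d}
  B3:  IN={b, c, d}  OUT={b, c, d}
  B4:  IN={c, d}  OUT={a, b, d}
  B5:  IN={a, b, d}  OUT={}

Merge at B3: OUT[B3] = IN[B1] ⊔ IN[B2] ⊔ IN[B4] = {b, c, d}
Applying B3's transfer function to that OUT value gives IN[B3] (row B3 above).

Answer: {b, c, d}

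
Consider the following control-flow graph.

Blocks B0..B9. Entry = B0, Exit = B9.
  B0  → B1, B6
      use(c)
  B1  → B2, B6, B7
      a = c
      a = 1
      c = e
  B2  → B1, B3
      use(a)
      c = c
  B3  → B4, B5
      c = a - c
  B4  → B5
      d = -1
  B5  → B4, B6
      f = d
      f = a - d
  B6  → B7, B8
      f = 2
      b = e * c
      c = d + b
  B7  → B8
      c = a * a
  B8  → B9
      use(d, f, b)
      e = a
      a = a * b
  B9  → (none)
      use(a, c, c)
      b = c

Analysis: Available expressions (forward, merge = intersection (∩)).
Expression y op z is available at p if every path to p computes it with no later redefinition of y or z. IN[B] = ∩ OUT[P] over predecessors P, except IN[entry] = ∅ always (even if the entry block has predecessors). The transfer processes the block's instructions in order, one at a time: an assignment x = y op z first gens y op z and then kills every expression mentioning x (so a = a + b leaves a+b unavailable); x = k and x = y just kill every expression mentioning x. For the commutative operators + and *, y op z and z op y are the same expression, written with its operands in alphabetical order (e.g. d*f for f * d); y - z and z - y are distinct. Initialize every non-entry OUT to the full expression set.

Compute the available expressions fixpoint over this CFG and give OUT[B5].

Answer: {a-d}

Trace:
Converged values:
  B0:   IN={}   OUT={}
  B1:   IN={}   OUT={}
  B2:   IN={}   OUT={}
  B3:   IN={}   OUT={}
  B4:   IN={}   OUT={}
  B5:   IN={}   OUT={a-d}
  B6:   IN={}   OUT={b+d}
  B7:   IN={}   OUT={a*a}
  B8:   IN={}   OUT={}
  B9:   IN={}   OUT={}

Merge at B5: IN[B5] = OUT[B3] ∩ OUT[B4] = {}
Applying B5's transfer function to that IN value gives OUT[B5] (row B5 above).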